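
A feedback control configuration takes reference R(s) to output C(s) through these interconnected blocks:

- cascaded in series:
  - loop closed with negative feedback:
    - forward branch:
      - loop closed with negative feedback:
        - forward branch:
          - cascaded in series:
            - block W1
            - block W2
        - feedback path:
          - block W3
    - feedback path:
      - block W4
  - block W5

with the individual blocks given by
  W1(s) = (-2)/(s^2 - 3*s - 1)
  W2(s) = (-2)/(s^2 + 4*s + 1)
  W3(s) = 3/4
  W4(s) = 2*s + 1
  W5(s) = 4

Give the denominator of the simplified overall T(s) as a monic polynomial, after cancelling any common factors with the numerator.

1. multiply W1, W2 (series), giving 4/(s^4 + s^3 - 12*s^2 - 7*s - 1)
2. close the feedback loop around (W1*W2), W3, giving 4/(s^4 + s^3 - 12*s^2 - 7*s + 2)
3. apply the feedback formula to [(W1*W2)/(1+(W1*W2)*W3)], W4, giving 4/(s^4 + s^3 - 12*s^2 + s + 6)
4. series reduction of [[(W1*W2)/(1+(W1*W2)*W3)]/(1+[(W1*W2)/(1+(W1*W2)*W3)]*W4)], W5, giving 16/(s^4 + s^3 - 12*s^2 + s + 6)
T(s) is the step-4 result (common factors already cancelled). Leading coefficient of the denominator: 1, so no rescaling is needed.

Answer: s^4 + s^3 - 12*s^2 + s + 6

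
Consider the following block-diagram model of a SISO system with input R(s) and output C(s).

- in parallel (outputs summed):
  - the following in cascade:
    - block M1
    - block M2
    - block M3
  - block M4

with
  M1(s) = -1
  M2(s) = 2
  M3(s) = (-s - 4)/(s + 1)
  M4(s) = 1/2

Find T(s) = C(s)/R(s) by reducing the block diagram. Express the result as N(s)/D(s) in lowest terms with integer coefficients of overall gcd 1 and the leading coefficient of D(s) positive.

Answer: (5*s + 17)/(2*s + 2)

Working:
(1) cascade M1, M2, M3, giving (2*s + 8)/(s + 1)
(2) sum the parallel branches (M1*M2*M3), M4: this yields T(s), and no further normalization is needed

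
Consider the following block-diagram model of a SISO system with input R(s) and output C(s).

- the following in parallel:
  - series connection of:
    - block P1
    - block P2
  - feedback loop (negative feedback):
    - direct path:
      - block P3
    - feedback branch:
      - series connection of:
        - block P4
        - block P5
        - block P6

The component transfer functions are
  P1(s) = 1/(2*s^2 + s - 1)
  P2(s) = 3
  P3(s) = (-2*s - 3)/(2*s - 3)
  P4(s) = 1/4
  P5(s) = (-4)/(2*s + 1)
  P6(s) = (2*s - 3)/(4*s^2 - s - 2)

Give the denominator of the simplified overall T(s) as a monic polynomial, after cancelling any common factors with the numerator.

First reduce the diagram to T(s).

[1] series reduction of P1, P2; result 3/(2*s^2 + s - 1)
[2] cascade P4, P5, P6; result (3 - 2*s)/(8*s^3 + 2*s^2 - 5*s - 2)
[3] reduce the feedback loop with forward P3 and return (P4*P5*P6); result (-16*s^4 - 28*s^3 + 4*s^2 + 19*s + 6)/(16*s^4 - 20*s^3 - 12*s^2 + 11*s - 3)
[4] sum the parallel branches (P1*P2), [P3/(1+P3*(P4*P5*P6))]; result (-32*s^6 - 72*s^5 + 44*s^4 + 10*s^3 - 9*s^2 + 20*s - 15)/(32*s^6 - 24*s^5 - 60*s^4 + 30*s^3 + 17*s^2 - 14*s + 3)
The result of step 4 is T(s) in lowest terms. Its denominator has leading coefficient 32; dividing the denominator through by 32 makes it monic.

Answer: s^6 - 3*s^5/4 - 15*s^4/8 + 15*s^3/16 + 17*s^2/32 - 7*s/16 + 3/32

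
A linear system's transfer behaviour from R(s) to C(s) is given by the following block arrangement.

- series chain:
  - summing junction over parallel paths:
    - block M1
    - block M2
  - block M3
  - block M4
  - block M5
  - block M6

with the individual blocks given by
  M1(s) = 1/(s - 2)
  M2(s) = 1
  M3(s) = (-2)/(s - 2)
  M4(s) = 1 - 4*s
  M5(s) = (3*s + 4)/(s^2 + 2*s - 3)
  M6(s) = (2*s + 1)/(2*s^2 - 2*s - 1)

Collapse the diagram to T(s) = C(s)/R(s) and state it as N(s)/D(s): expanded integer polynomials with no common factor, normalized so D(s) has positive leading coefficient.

[1] parallel reduction of M1, M2, giving (s - 1)/(s - 2)
[2] series reduction of (M1+M2), M3, M4, M5, M6: this yields T(s), and no further normalization is needed

Hence the answer: (48*s^3 + 76*s^2 + 10*s - 8)/(2*s^5 - 4*s^4 - 15*s^3 + 41*s^2 - 16*s - 12)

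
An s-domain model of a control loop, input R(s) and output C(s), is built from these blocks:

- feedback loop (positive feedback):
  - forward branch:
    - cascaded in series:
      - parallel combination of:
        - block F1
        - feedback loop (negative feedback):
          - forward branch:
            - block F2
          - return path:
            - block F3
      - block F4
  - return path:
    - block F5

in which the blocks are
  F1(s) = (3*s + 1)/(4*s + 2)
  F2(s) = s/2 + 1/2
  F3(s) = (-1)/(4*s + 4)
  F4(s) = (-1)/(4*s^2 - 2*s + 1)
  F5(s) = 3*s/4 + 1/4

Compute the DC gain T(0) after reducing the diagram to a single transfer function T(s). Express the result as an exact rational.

1. reduce the feedback loop with forward F2 and return F3: 4*s/7 + 4/7
2. sum the parallel branches F1, [F2/(1+F2*F3)]: (16*s^2 + 45*s + 15)/(28*s + 14)
3. reduce the series chain (F1+[F2/(1+F2*F3)]), F4: (-16*s^2 - 45*s - 15)/(112*s^3 + 14)
4. collapse the loop (((F1+[F2/(1+F2*F3)])*F4) forward, F5 return): (-64*s^2 - 180*s - 60)/(496*s^3 + 151*s^2 + 90*s + 71)
That last expression is T(s); at s = 0 only the constant terms survive, so T(0) = -60/71.

Hence the answer: -60/71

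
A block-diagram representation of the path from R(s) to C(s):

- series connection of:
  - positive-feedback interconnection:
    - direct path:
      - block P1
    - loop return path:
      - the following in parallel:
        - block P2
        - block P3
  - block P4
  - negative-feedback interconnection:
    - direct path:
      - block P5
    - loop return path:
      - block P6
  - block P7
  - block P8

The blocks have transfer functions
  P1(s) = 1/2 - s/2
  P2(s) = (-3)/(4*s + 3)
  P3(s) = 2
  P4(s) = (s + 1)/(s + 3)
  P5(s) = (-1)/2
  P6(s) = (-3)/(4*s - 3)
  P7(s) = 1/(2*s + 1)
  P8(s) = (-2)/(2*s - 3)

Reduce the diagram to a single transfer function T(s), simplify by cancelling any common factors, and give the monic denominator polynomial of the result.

Reducing step by step:

Step 1 - sum the parallel branches P2, P3; result (8*s + 3)/(4*s + 3)
Step 2 - collapse the loop (P1 forward, (P2+P3) return); result (-4*s^2 + s + 3)/(8*s^2 + 3*s + 3)
Step 3 - close the feedback loop around P5, P6; result (3 - 4*s)/(8*s - 3)
Step 4 - reduce the series chain [P1/(1-P1*(P2+P3))], P4, [P5/(1+P5*P6)], P7, P8; result (-32*s^4 + 50*s^2 - 18)/(256*s^6 + 512*s^5 - 900*s^4 - 492*s^3 - 297*s^2 + 81)
Step 4 gives the fully reduced T(s), with no common factor left to cancel. The denominator's leading coefficient is 256, so divide each of its coefficients by 256 to get the monic form.

Answer: s^6 + 2*s^5 - 225*s^4/64 - 123*s^3/64 - 297*s^2/256 + 81/256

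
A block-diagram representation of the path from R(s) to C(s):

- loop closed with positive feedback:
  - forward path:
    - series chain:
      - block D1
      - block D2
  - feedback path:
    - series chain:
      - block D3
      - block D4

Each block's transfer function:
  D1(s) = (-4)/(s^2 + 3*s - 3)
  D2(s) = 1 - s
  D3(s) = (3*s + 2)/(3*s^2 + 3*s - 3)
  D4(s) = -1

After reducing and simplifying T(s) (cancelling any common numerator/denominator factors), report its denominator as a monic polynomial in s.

Reducing step by step:

1. cascade D1, D2 -> (4*s - 4)/(s^2 + 3*s - 3)
2. multiply D3, D4 (series) -> (-3*s - 2)/(3*s^2 + 3*s - 3)
3. feedback reduction of (D1*D2), (D3*D4) -> (12*s^3 - 24*s + 12)/(3*s^4 + 12*s^3 + 9*s^2 - 22*s + 1)
No further cancellation is possible in the step-3 result, so that is T(s). Its denominator becomes monic after dividing by the leading coefficient 3.

Answer: s^4 + 4*s^3 + 3*s^2 - 22*s/3 + 1/3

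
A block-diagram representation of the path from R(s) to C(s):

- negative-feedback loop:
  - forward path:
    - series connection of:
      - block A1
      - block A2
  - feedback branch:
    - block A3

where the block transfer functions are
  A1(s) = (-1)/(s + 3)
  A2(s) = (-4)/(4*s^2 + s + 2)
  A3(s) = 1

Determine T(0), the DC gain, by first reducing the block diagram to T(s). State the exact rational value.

Step 1 - reduce the series chain A1, A2: 4/(4*s^3 + 13*s^2 + 5*s + 6)
Step 2 - reduce the feedback loop with forward (A1*A2) and return A3: 4/(4*s^3 + 13*s^2 + 5*s + 10)
The step-2 result is T(s). Setting s = 0: T(0) = 4/10 = 2/5.

Final answer: 2/5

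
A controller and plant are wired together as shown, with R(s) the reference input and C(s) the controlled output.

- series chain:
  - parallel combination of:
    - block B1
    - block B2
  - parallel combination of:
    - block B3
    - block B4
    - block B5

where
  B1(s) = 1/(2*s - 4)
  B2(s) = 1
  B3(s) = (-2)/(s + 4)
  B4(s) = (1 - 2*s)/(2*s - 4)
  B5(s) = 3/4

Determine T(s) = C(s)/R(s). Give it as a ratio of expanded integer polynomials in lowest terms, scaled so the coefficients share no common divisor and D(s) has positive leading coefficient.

Step 1. add B1, B2 (parallel) -> (2*s - 3)/(2*s - 4)
Step 2. add B3, B4, B5 (parallel) -> (-s^2 - 16*s)/(4*s^2 + 8*s - 32)
Step 3. cascade (B1+B2), (B3+B4+B5): this yields T(s), and no further normalization is needed

Answer: (-2*s^3 - 29*s^2 + 48*s)/(8*s^3 - 96*s + 128)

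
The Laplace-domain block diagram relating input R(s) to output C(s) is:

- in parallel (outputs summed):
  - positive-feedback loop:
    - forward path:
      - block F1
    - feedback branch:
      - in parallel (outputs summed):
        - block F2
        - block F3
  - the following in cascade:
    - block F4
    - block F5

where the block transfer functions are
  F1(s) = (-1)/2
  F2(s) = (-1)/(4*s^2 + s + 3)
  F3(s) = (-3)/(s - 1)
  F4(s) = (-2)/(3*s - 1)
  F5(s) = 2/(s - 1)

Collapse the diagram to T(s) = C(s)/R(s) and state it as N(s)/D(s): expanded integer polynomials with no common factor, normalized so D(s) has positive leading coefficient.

Step 1 - parallel reduction of F2, F3 = (-12*s^2 - 4*s - 8)/(4*s^3 - 3*s^2 + 2*s - 3)
Step 2 - apply the feedback formula to F1, (F2+F3) = (-4*s^3 + 3*s^2 - 2*s + 3)/(8*s^3 - 18*s^2 - 14)
Step 3 - reduce the series chain F4, F5 = (-4)/(3*s^2 - 4*s + 1)
Step 4 - sum the parallel branches [F1/(1-F1*(F2+F3))], (F4*F5): this yields T(s), and no further normalization is needed

Hence the answer: (-12*s^5 + 25*s^4 - 54*s^3 + 92*s^2 - 14*s + 59)/(24*s^5 - 86*s^4 + 80*s^3 - 60*s^2 + 56*s - 14)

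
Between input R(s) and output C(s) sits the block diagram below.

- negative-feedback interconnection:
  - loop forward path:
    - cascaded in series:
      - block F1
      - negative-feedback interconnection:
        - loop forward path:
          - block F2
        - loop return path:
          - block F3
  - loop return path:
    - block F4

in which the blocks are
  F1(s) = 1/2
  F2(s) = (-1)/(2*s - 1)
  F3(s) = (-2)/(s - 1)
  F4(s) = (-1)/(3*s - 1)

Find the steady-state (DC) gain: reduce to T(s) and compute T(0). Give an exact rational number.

Step 1 - reduce the feedback loop with forward F2 and return F3 gives (1 - s)/(2*s^2 - 3*s + 3)
Step 2 - cascade F1, [F2/(1+F2*F3)] gives (1 - s)/(4*s^2 - 6*s + 6)
Step 3 - reduce the feedback loop with forward (F1*[F2/(1+F2*F3)]) and return F4 gives (-3*s^2 + 4*s - 1)/(12*s^3 - 22*s^2 + 25*s - 7)
The step-3 result is T(s). Setting s = 0: T(0) = -1/(-7) = 1/7.

Answer: 1/7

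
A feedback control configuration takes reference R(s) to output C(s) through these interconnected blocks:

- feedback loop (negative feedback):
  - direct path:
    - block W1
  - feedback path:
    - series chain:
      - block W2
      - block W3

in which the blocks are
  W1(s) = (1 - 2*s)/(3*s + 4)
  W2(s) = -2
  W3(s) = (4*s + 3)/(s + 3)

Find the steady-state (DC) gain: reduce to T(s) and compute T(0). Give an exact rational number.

Step 1. combine W2, W3 in series, giving (-8*s - 6)/(s + 3)
Step 2. reduce the feedback loop with forward W1 and return (W2*W3), giving (-2*s^2 - 5*s + 3)/(19*s^2 + 17*s + 6)
DC gain: substitute s = 0 into T(s) from step 2: T(0) = 3/6 = 1/2.

Answer: 1/2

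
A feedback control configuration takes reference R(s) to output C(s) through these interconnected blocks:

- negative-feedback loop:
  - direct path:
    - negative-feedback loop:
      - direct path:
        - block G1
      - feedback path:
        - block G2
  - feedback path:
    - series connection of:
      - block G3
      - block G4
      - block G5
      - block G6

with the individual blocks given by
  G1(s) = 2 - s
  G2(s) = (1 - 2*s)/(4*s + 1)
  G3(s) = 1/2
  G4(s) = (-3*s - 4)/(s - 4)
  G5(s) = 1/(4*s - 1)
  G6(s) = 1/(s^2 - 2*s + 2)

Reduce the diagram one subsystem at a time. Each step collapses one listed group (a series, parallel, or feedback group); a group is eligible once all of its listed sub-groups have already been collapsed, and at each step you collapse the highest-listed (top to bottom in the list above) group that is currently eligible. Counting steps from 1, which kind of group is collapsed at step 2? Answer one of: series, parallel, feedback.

Answer: series

Working:
(1) feedback reduction of G1, G2
(2) combine G3, G4, G5, G6 in series
(3) close the feedback loop around [G1/(1+G1*G2)], (G3*G4*G5*G6)
At step 2 the group reduced is series.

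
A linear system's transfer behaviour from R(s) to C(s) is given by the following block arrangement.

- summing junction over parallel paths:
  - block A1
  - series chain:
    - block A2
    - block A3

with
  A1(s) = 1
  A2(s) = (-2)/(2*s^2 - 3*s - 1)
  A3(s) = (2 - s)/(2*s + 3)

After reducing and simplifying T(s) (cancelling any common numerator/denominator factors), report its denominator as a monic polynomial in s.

First reduce the diagram to T(s).

Step 1 - series reduction of A2, A3 gives (2*s - 4)/(4*s^3 - 11*s - 3)
Step 2 - combine A1, (A2*A3) in parallel gives (4*s^3 - 9*s - 7)/(4*s^3 - 11*s - 3)
That last expression is T(s), already simplified. Scaling its denominator by 1/4 (the reciprocal of the leading coefficient) yields the monic denominator.

Answer: s^3 - 11*s/4 - 3/4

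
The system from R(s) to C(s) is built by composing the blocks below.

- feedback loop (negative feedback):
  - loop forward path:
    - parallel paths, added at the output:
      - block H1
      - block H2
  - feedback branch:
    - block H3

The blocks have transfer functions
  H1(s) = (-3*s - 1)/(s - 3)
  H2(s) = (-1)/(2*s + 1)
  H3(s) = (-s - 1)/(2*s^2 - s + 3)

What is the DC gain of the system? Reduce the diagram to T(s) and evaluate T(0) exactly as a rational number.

Answer: -6/11

Working:
Step 1. add H1, H2 (parallel) = (-6*s^2 - 6*s + 2)/(2*s^2 - 5*s - 3)
Step 2. collapse the loop ((H1+H2) forward, H3 return) = (-12*s^4 - 6*s^3 - 8*s^2 - 20*s + 6)/(4*s^4 - 6*s^3 + 17*s^2 - 8*s - 11)
That last expression is T(s); at s = 0 only the constant terms survive, so T(0) = 6/(-11) = -6/11.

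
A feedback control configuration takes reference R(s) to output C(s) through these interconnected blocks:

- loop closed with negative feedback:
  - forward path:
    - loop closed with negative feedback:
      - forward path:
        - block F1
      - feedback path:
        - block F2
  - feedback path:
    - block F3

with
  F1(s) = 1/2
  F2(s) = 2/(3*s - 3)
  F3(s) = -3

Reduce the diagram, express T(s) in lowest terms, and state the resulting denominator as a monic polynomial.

Reducing step by step:

1. collapse the loop (F1 forward, F2 return) gives (3*s - 3)/(6*s - 4)
2. collapse the loop ([F1/(1+F1*F2)] forward, F3 return) gives (3 - 3*s)/(3*s - 5)
No further cancellation is possible in the step-2 result, so that is T(s). Its denominator becomes monic after dividing by the leading coefficient 3.

Answer: s - 5/3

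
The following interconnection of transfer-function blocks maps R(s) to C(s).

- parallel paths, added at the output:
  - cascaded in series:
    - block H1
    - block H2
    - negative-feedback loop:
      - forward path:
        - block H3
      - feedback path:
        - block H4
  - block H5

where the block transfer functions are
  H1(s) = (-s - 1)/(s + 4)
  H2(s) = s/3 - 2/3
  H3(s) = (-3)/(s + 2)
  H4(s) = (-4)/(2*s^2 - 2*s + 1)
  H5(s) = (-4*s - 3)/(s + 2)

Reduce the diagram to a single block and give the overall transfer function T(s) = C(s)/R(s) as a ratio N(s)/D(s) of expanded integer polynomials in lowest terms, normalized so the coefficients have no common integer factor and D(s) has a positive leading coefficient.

Step 1 - feedback reduction of H3, H4 gives (-6*s^2 + 6*s - 3)/(2*s^3 + 2*s^2 - 3*s + 14)
Step 2 - series reduction of H1, H2, [H3/(1+H3*H4)] gives (2*s^4 - 4*s^3 - s^2 + 3*s - 2)/(2*s^4 + 10*s^3 + 5*s^2 + 2*s + 56)
Step 3 - sum the parallel branches (H1*H2*[H3/(1+H3*H4)]), H5, which is the overall transfer function T(s) = C(s)/R(s) in lowest terms

Hence the answer: (-6*s^5 - 46*s^4 - 59*s^3 - 22*s^2 - 226*s - 172)/(2*s^5 + 14*s^4 + 25*s^3 + 12*s^2 + 60*s + 112)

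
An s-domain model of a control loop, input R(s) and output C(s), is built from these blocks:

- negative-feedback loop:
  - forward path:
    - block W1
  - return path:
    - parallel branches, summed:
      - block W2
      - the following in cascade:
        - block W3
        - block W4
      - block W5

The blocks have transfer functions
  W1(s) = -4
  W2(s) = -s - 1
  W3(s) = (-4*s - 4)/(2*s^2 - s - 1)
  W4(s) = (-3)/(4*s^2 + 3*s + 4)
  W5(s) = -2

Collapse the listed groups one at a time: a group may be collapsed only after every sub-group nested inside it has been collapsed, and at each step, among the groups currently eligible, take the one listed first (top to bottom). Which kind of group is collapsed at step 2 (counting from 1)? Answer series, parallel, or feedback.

Step 1. reduce the series chain W3, W4
Step 2. add W2, (W3*W4), W5 (parallel)
Step 3. reduce the feedback loop with forward W1 and return (W2+(W3*W4)+W5)
Step 2: parallel.

Final answer: parallel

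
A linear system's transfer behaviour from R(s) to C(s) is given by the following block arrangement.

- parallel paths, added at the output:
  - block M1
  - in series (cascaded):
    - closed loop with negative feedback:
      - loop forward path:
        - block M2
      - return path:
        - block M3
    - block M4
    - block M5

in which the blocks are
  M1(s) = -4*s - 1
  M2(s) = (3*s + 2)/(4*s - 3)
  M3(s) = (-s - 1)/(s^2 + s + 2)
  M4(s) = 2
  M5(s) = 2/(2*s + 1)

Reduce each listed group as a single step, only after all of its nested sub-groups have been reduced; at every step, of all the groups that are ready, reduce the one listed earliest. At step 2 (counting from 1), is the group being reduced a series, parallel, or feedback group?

[1] feedback reduction of M2, M3
[2] combine [M2/(1+M2*M3)], M4, M5 in series
[3] parallel reduction of M1, ([M2/(1+M2*M3)]*M4*M5)
Step 2: series.

Final answer: series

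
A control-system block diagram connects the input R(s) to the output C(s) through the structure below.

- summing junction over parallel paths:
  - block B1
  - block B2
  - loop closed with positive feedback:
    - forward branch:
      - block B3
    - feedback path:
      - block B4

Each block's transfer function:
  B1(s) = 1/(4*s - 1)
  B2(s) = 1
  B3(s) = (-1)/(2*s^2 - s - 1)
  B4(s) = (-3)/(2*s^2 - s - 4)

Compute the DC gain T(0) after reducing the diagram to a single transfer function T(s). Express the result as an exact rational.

[1] apply the feedback formula to B3, B4 -> (-2*s^2 + s + 4)/(4*s^4 - 4*s^3 - 9*s^2 + 5*s + 1)
[2] add B1, B2, [B3/(1-B3*B4)] (parallel) -> (16*s^5 - 16*s^4 - 44*s^3 + 26*s^2 + 19*s - 4)/(16*s^5 - 20*s^4 - 32*s^3 + 29*s^2 - s - 1)
The step-2 result is T(s). Setting s = 0: T(0) = -4/(-1) = 4.

Final answer: 4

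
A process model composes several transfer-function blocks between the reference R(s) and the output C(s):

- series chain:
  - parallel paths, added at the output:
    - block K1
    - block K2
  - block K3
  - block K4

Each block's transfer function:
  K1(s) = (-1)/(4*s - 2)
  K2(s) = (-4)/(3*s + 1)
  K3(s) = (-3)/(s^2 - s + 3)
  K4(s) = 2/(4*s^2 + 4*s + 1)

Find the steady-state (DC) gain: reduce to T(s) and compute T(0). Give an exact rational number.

Step 1: add K1, K2 (parallel), giving (7 - 19*s)/(12*s^2 - 2*s - 2)
Step 2: series reduction of (K1+K2), K3, K4, giving (57*s - 21)/(24*s^6 - 4*s^5 + 50*s^4 + 57*s^3 - 2*s^2 - 14*s - 3)
Step 2 gives the overall T(s). Then T(0) = -21/(-3) = 7.

Answer: 7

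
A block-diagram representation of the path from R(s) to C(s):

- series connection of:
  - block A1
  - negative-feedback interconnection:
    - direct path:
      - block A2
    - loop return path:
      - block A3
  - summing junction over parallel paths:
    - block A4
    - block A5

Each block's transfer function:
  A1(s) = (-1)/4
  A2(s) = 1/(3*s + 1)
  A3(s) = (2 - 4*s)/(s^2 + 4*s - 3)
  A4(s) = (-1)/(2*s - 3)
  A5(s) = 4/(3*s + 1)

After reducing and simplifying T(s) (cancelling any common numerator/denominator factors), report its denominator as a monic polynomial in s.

The answer is s^5 + 19*s^4/6 - 77*s^3/9 + s^2 + 17*s/9 + 1/6.

Reasoning:
(1) reduce the feedback loop with forward A2 and return A3 -> (s^2 + 4*s - 3)/(3*s^3 + 13*s^2 - 9*s - 1)
(2) add A4, A5 (parallel) -> (5*s - 13)/(6*s^2 - 7*s - 3)
(3) multiply A1, [A2/(1+A2*A3)], (A4+A5) (series) -> (-5*s^3 - 7*s^2 + 67*s - 39)/(72*s^5 + 228*s^4 - 616*s^3 + 72*s^2 + 136*s + 12)
T(s) is the step-3 result (common factors already cancelled). Leading coefficient of the denominator: 72. Divide through by 72 for the monic polynomial.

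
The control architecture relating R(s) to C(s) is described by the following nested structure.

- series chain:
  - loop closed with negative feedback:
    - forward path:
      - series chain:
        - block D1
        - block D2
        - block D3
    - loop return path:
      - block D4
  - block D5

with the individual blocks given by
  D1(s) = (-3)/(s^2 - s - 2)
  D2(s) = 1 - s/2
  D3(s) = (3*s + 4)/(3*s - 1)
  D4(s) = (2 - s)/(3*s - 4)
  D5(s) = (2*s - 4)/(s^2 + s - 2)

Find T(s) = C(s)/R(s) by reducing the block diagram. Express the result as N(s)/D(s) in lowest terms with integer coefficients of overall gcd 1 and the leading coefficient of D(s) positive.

(1) multiply D1, D2, D3 (series) gives (9*s + 12)/(6*s^2 + 4*s - 2)
(2) reduce the feedback loop with forward (D1*D2*D3) and return D4 gives (27*s^2 - 48)/(18*s^3 - 21*s^2 - 16*s + 32)
(3) series reduction of [(D1*D2*D3)/(1+(D1*D2*D3)*D4)], D5, giving the overall T(s)

Therefore the answer is (54*s^3 - 108*s^2 - 96*s + 192)/(18*s^5 - 3*s^4 - 73*s^3 + 58*s^2 + 64*s - 64).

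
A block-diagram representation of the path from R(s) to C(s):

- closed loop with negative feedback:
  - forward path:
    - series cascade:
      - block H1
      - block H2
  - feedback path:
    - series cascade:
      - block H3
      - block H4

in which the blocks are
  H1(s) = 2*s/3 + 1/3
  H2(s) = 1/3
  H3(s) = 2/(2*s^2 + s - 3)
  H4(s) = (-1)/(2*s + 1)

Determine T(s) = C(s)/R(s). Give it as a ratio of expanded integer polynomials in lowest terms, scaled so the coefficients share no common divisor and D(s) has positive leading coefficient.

Step 1 - multiply H1, H2 (series) -> 2*s/9 + 1/9
Step 2 - multiply H3, H4 (series) -> (-2)/(4*s^3 + 4*s^2 - 5*s - 3)
Step 3 - close the feedback loop around (H1*H2), (H3*H4), giving the overall T(s)

Therefore the answer is (4*s^3 + 4*s^2 - 5*s - 3)/(18*s^2 + 9*s - 29).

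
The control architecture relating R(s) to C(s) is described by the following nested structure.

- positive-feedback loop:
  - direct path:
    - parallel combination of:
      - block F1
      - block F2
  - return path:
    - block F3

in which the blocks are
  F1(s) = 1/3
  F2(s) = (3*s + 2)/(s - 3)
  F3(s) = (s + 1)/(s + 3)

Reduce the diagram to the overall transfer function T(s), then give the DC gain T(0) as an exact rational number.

First reduce the diagram to T(s).

Step 1: parallel reduction of F1, F2 gives (10*s + 3)/(3*s - 9)
Step 2: reduce the feedback loop with forward (F1+F2) and return F3 gives (-10*s^2 - 33*s - 9)/(7*s^2 + 13*s + 30)
Step 2 gives the overall T(s). Then T(0) = -9/30 = -3/10.

Answer: -3/10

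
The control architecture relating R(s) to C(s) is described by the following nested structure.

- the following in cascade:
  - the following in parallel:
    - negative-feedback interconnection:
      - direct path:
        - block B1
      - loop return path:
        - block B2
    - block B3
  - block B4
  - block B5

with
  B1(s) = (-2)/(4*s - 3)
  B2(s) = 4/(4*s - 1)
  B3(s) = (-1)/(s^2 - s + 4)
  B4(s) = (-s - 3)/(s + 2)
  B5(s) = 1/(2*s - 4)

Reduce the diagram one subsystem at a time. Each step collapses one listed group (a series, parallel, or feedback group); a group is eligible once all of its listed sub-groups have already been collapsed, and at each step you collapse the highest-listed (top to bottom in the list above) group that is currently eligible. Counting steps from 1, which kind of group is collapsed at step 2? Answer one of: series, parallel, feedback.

(1) feedback reduction of B1, B2
(2) combine [B1/(1+B1*B2)], B3 in parallel
(3) series reduction of ([B1/(1+B1*B2)]+B3), B4, B5
Step 2: parallel.

Final answer: parallel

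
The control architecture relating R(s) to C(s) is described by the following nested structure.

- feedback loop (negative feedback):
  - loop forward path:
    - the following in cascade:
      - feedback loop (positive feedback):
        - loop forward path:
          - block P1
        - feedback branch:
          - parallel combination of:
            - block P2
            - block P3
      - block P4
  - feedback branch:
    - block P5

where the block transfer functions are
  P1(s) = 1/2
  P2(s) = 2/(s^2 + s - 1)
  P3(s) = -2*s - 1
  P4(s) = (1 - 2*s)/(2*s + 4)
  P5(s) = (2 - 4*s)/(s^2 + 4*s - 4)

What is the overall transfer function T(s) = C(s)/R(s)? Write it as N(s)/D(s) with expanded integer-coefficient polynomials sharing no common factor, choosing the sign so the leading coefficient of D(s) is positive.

The answer is (-2*s^5 - 9*s^4 + 7*s^3 + 15*s^2 - 16*s + 4)/(4*s^6 + 34*s^5 + 86*s^4 + 10*s^3 - 146*s^2 - 46*s + 78).

Reasoning:
1. sum the parallel branches P2, P3 -> (-2*s^3 - 3*s^2 + s + 3)/(s^2 + s - 1)
2. feedback reduction of P1, (P2+P3) -> (s^2 + s - 1)/(2*s^3 + 5*s^2 + s - 5)
3. combine [P1/(1-P1*(P2+P3))], P4 in series -> (-2*s^3 - s^2 + 3*s - 1)/(4*s^4 + 18*s^3 + 22*s^2 - 6*s - 20)
4. reduce the feedback loop with forward ([P1/(1-P1*(P2+P3))]*P4) and return P5 - this is the overall T(s), already in the required normalized form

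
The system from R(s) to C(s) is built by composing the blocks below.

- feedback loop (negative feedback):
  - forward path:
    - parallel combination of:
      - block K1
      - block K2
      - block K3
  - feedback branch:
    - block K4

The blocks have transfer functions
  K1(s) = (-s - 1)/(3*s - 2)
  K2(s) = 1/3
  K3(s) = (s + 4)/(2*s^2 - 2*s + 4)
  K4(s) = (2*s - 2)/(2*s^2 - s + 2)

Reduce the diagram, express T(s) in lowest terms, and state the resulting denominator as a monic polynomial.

The answer is s^5 - 13*s^4/6 + 40*s^3/9 - 37*s^2/18 - 4*s/3 + 10/9.

Reasoning:
[1] parallel reduction of K1, K2, K3 -> (-s^2 + 40*s - 44)/(18*s^3 - 30*s^2 + 48*s - 24)
[2] feedback reduction of (K1+K2+K3), K4 -> (-2*s^4 + 81*s^3 - 130*s^2 + 124*s - 88)/(36*s^5 - 78*s^4 + 160*s^3 - 74*s^2 - 48*s + 40)
That last expression is T(s), already simplified. Scaling its denominator by 1/36 (the reciprocal of the leading coefficient) yields the monic denominator.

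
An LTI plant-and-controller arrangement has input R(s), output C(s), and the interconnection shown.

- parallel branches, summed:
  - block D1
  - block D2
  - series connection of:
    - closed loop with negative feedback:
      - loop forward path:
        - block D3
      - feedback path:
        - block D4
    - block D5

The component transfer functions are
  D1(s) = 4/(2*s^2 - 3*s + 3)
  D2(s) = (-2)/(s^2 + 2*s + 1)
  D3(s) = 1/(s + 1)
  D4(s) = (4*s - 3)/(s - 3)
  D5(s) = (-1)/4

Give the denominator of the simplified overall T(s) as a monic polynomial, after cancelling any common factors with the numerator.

First reduce the diagram to T(s).

Step 1 - feedback reduction of D3, D4 -> (s - 3)/(s^2 + 2*s - 6)
Step 2 - combine [D3/(1+D3*D4)], D5 in series -> (3 - s)/(4*s^2 + 8*s - 24)
Step 3 - reduce the parallel group D1, D2, ([D3/(1+D3*D4)]*D5) -> (-2*s^5 + 5*s^4 + 60*s^3 + 98*s^2 - 346*s + 57)/(8*s^6 + 20*s^5 - 44*s^4 - 20*s^3 + 60*s^2 - 48*s - 72)
Step 3 gives the fully reduced T(s), with no common factor left to cancel. The denominator's leading coefficient is 8, so divide each of its coefficients by 8 to get the monic form.

Answer: s^6 + 5*s^5/2 - 11*s^4/2 - 5*s^3/2 + 15*s^2/2 - 6*s - 9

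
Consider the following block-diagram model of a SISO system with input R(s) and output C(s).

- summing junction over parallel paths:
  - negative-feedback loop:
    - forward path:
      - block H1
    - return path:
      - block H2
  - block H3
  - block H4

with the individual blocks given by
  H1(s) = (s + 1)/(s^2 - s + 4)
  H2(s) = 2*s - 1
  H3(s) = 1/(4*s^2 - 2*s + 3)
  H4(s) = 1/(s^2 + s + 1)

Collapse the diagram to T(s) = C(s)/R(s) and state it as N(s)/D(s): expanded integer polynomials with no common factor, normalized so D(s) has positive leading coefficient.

The answer is (4*s^5 + 21*s^4 + 4*s^3 + 33*s^2 + s + 15)/(12*s^6 + 6*s^5 + 27*s^4 + 9*s^3 + 24*s^2 + 3*s + 9).

Reasoning:
Step 1 - collapse the loop (H1 forward, H2 return) = (s + 1)/(3*s^2 + 3)
Step 2 - parallel reduction of [H1/(1+H1*H2)], H3, H4, which is the overall transfer function T(s) = C(s)/R(s) in lowest terms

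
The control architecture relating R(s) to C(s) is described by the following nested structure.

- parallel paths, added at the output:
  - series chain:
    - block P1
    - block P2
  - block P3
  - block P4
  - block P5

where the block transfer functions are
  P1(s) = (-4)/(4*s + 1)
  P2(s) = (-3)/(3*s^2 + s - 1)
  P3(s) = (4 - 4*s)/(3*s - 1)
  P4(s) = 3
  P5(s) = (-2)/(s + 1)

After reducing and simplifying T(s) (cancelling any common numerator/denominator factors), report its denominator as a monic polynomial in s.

First reduce the diagram to T(s).

Step 1 - series reduction of P1, P2: 12/(12*s^3 + 7*s^2 - 3*s - 1)
Step 2 - reduce the parallel group (P1*P2), P3, P4, P5: (60*s^5 + 35*s^4 + 21*s^3 + 52*s^2 + 15*s - 15)/(36*s^5 + 45*s^4 - 7*s^3 - 16*s^2 + s + 1)
Step 2 gives the fully reduced T(s), with no common factor left to cancel. The denominator's leading coefficient is 36, so divide each of its coefficients by 36 to get the monic form.

Answer: s^5 + 5*s^4/4 - 7*s^3/36 - 4*s^2/9 + s/36 + 1/36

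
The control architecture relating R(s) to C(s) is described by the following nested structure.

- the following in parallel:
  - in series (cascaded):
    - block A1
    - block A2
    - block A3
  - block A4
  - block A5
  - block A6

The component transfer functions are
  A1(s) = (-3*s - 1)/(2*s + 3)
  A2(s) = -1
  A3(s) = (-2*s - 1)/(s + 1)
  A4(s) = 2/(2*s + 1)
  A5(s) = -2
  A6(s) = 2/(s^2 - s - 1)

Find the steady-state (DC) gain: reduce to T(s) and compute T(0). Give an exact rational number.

Step 1. multiply A1, A2, A3 (series); result (-6*s^2 - 5*s - 1)/(2*s^2 + 5*s + 3)
Step 2. combine (A1*A2*A3), A4, A5, A6 in parallel; result (-20*s^5 - 16*s^4 + 45*s^3 + 78*s^2 + 42*s + 7)/(4*s^5 + 8*s^4 - 5*s^3 - 20*s^2 - 14*s - 3)
The step-2 result is T(s). Setting s = 0: T(0) = 7/(-3) = -7/3.

Therefore the answer is -7/3.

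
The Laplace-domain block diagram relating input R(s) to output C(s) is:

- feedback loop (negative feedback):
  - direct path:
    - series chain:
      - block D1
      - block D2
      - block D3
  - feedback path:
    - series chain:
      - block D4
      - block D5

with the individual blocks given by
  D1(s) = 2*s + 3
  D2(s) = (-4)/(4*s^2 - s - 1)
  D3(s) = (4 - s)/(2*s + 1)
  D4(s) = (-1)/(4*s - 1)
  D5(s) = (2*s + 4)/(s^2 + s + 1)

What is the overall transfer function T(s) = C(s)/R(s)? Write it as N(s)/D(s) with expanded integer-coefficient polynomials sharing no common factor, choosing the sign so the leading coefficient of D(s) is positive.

Reducing step by step:

(1) multiply D1, D2, D3 (series) = (8*s^2 - 20*s - 48)/(8*s^3 + 2*s^2 - 3*s - 1)
(2) reduce the series chain D4, D5 = (-2*s - 4)/(4*s^3 + 3*s^2 + 3*s - 1)
(3) collapse the loop ((D1*D2*D3) forward, (D4*D5) return): this yields T(s), and no further normalization is needed

Answer: (32*s^5 - 56*s^4 - 228*s^3 - 212*s^2 - 124*s + 48)/(32*s^6 + 32*s^5 + 18*s^4 - 31*s^3 - 6*s^2 + 176*s + 193)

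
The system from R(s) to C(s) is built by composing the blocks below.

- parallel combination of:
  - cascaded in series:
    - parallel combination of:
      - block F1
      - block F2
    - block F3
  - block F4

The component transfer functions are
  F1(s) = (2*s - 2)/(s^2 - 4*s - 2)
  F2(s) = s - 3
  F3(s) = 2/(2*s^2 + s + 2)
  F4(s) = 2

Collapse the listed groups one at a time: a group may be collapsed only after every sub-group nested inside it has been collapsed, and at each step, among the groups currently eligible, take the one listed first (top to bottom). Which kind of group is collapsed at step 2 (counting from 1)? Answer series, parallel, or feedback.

(1) combine F1, F2 in parallel
(2) cascade (F1+F2), F3
(3) parallel reduction of ((F1+F2)*F3), F4
Step 2 collapses a series group.

Final answer: series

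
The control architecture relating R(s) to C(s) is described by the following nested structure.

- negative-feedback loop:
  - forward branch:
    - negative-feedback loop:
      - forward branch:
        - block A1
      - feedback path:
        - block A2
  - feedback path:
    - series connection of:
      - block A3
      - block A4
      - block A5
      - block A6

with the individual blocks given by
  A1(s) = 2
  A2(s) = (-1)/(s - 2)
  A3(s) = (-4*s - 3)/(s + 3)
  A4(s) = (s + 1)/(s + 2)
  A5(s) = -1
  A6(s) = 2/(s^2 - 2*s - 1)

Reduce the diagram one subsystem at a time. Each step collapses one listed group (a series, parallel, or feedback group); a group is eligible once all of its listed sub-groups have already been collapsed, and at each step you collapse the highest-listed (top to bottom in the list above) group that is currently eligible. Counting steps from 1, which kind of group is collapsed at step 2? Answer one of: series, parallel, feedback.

(1) apply the feedback formula to A1, A2
(2) multiply A3, A4, A5, A6 (series)
(3) collapse the loop ([A1/(1+A1*A2)] forward, (A3*A4*A5*A6) return)
So the answer for step 2 is series.

Hence the answer: series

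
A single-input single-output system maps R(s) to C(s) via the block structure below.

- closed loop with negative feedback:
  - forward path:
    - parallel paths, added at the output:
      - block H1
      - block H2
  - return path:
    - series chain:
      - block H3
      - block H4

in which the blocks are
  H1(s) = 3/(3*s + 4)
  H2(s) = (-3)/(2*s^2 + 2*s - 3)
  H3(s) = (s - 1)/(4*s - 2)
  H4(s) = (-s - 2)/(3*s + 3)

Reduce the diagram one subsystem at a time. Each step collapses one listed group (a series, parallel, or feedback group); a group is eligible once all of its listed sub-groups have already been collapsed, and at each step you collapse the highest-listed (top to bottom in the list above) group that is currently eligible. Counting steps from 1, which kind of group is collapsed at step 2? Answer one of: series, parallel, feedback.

Reducing step by step:

Step 1 - reduce the parallel group H1, H2
Step 2 - multiply H3, H4 (series)
Step 3 - apply the feedback formula to (H1+H2), (H3*H4)
At step 2 the group reduced is series.

Answer: series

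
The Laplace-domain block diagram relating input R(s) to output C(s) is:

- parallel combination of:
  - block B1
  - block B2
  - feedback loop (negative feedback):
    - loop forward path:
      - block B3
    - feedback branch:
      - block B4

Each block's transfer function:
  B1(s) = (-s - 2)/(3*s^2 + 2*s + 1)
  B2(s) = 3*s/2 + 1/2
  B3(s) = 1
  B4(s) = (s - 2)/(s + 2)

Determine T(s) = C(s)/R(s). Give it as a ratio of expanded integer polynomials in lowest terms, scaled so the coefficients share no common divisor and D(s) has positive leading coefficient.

Step 1. apply the feedback formula to B3, B4; result (s + 2)/(2*s)
Step 2. combine B1, B2, [B3/(1+B3*B4)] in parallel: this yields T(s), and no further normalization is needed

Therefore the answer is (9*s^4 + 12*s^3 + 11*s^2 + 2*s + 2)/(6*s^3 + 4*s^2 + 2*s).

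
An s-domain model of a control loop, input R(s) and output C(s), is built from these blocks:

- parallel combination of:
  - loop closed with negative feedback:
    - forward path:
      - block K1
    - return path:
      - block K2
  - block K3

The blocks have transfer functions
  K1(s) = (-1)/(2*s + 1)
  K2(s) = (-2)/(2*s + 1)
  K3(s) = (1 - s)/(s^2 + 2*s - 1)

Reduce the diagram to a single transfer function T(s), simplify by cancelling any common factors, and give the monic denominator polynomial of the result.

The answer is s^4 + 3*s^3 + 7*s^2/4 + s/2 - 3/4.

Reasoning:
Step 1: collapse the loop (K1 forward, K2 return), giving (-2*s - 1)/(4*s^2 + 4*s + 3)
Step 2: sum the parallel branches [K1/(1+K1*K2)], K3, giving (-6*s^3 - 5*s^2 + s + 4)/(4*s^4 + 12*s^3 + 7*s^2 + 2*s - 3)
No further cancellation is possible in the step-2 result, so that is T(s). Its denominator becomes monic after dividing by the leading coefficient 4.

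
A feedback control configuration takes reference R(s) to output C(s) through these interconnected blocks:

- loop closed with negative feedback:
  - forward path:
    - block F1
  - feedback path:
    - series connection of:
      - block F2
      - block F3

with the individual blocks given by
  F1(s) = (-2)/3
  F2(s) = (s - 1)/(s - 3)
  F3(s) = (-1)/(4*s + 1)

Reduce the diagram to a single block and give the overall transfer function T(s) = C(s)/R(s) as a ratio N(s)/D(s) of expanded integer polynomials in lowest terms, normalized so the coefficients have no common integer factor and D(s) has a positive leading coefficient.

First reduce the diagram to T(s).

Step 1 - reduce the series chain F2, F3; result (1 - s)/(4*s^2 - 11*s - 3)
Step 2 - feedback reduction of F1, (F2*F3), which is the overall transfer function T(s) = C(s)/R(s) in lowest terms

Answer: (-8*s^2 + 22*s + 6)/(12*s^2 - 31*s - 11)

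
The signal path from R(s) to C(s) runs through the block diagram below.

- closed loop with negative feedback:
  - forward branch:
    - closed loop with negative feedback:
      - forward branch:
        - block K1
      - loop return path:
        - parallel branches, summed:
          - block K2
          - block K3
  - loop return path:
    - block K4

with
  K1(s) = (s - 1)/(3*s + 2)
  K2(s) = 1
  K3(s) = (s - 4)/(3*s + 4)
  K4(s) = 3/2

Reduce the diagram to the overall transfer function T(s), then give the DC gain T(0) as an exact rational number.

(1) reduce the parallel group K2, K3 gives (4*s)/(3*s + 4)
(2) close the feedback loop around K1, (K2+K3) gives (3*s^2 + s - 4)/(13*s^2 + 14*s + 8)
(3) feedback reduction of [K1/(1+K1*(K2+K3))], K4 gives (6*s^2 + 2*s - 8)/(35*s^2 + 31*s + 4)
The step-3 result is T(s). Setting s = 0: T(0) = -8/4 = -2.

Therefore the answer is -2.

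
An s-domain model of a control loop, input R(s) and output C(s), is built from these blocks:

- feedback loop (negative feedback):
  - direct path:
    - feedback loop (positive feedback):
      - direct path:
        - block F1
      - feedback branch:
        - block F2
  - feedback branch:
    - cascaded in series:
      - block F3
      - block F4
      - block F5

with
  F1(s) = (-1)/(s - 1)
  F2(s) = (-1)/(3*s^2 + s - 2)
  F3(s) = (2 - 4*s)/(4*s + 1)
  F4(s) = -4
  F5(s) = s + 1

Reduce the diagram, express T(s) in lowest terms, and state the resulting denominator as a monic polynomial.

Step 1: collapse the loop (F1 forward, F2 return); result (-3*s^2 - s + 2)/(3*s^3 - 2*s^2 - 3*s + 1)
Step 2: combine F3, F4, F5 in series; result (16*s^2 + 8*s - 8)/(4*s + 1)
Step 3: reduce the feedback loop with forward [F1/(1-F1*F2)] and return (F3*F4*F5); result (12*s^3 + 7*s^2 - 7*s - 2)/(36*s^4 + 45*s^3 - 34*s^2 - 25*s + 15)
T(s) is the step-3 result (common factors already cancelled). Leading coefficient of the denominator: 36. Divide through by 36 for the monic polynomial.

Hence the answer: s^4 + 5*s^3/4 - 17*s^2/18 - 25*s/36 + 5/12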